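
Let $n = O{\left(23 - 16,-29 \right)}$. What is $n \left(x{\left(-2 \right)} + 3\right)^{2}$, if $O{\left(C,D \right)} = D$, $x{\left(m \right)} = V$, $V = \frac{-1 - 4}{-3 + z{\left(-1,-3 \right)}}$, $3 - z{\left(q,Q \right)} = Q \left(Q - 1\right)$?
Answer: $- \frac{48749}{144} \approx -338.53$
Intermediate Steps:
$z{\left(q,Q \right)} = 3 - Q \left(-1 + Q\right)$ ($z{\left(q,Q \right)} = 3 - Q \left(Q - 1\right) = 3 - Q \left(-1 + Q\right)$)
$V = \frac{5}{12}$ ($V = \frac{-1 - 4}{-3 - 9} = - \frac{5}{-3 - 9} = - \frac{5}{-12} = \left(-5\right) \left(- \frac{1}{12}\right) = \frac{5}{12} \approx 0.41667$)
$x{\left(m \right)} = \frac{5}{12}$
$n = -29$
$n \left(x{\left(-2 \right)} + 3\right)^{2} = - 29 \left(\frac{5}{12} + 3\right)^{2} = - 29 \left(\frac{41}{12}\right)^{2} = \left(-29\right) \frac{1681}{144} = - \frac{48749}{144}$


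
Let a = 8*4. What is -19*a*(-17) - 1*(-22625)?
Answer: 32961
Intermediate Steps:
a = 32
-19*a*(-17) - 1*(-22625) = -19*32*(-17) - 1*(-22625) = -608*(-17) + 22625 = 10336 + 22625 = 32961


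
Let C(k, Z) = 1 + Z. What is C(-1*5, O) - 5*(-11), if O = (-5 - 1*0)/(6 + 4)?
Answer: 111/2 ≈ 55.500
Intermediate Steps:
O = -1/2 (O = (-5 + 0)/10 = -5*1/10 = -1/2 ≈ -0.50000)
C(-1*5, O) - 5*(-11) = (1 - 1/2) - 5*(-11) = 1/2 + 55 = 111/2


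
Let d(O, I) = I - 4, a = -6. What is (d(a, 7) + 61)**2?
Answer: 4096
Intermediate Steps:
d(O, I) = -4 + I
(d(a, 7) + 61)**2 = ((-4 + 7) + 61)**2 = (3 + 61)**2 = 64**2 = 4096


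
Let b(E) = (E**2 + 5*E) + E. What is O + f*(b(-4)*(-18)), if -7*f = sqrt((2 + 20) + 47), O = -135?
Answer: -135 - 144*sqrt(69)/7 ≈ -305.88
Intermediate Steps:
b(E) = E**2 + 6*E
f = -sqrt(69)/7 (f = -sqrt((2 + 20) + 47)/7 = -sqrt(22 + 47)/7 = -sqrt(69)/7 ≈ -1.1867)
O + f*(b(-4)*(-18)) = -135 + (-sqrt(69)/7)*(-4*(6 - 4)*(-18)) = -135 + (-sqrt(69)/7)*(-4*2*(-18)) = -135 + (-sqrt(69)/7)*(-8*(-18)) = -135 - sqrt(69)/7*144 = -135 - 144*sqrt(69)/7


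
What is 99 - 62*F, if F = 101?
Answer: -6163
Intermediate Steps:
99 - 62*F = 99 - 62*101 = 99 - 6262 = -6163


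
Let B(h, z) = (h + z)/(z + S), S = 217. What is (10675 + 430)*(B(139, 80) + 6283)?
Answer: 6908309450/99 ≈ 6.9781e+7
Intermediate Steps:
B(h, z) = (h + z)/(217 + z) (B(h, z) = (h + z)/(z + 217) = (h + z)/(217 + z))
(10675 + 430)*(B(139, 80) + 6283) = (10675 + 430)*((139 + 80)/(217 + 80) + 6283) = 11105*(219/297 + 6283) = 11105*((1/297)*219 + 6283) = 11105*(73/99 + 6283) = 11105*(622090/99) = 6908309450/99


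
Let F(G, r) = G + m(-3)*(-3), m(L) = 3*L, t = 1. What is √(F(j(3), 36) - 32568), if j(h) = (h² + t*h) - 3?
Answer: 2*I*√8133 ≈ 180.37*I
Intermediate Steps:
j(h) = -3 + h + h² (j(h) = (h² + 1*h) - 3 = (h² + h) - 3 = (h + h²) - 3 = -3 + h + h²)
F(G, r) = 27 + G (F(G, r) = G + (3*(-3))*(-3) = G - 9*(-3) = G + 27 = 27 + G)
√(F(j(3), 36) - 32568) = √((27 + (-3 + 3 + 3²)) - 32568) = √((27 + (-3 + 3 + 9)) - 32568) = √((27 + 9) - 32568) = √(36 - 32568) = √(-32532) = 2*I*√8133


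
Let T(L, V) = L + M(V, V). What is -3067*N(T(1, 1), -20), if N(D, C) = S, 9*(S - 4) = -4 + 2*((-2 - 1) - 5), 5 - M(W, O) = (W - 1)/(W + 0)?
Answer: -49072/9 ≈ -5452.4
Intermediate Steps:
M(W, O) = 5 - (-1 + W)/W (M(W, O) = 5 - (W - 1)/(W + 0) = 5 - (-1 + W)/W)
T(L, V) = 4 + L + 1/V (T(L, V) = L + (4 + 1/V) = 4 + L + 1/V)
S = 16/9 (S = 4 + (-4 + 2*((-2 - 1) - 5))/9 = 4 + (-4 + 2*(-3 - 5))/9 = 4 + (-4 + 2*(-8))/9 = 4 + (-4 - 16)/9 = 4 + (⅑)*(-20) = 4 - 20/9 = 16/9 ≈ 1.7778)
N(D, C) = 16/9
-3067*N(T(1, 1), -20) = -3067*16/9 = -49072/9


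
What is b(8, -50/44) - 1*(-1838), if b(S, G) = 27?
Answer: 1865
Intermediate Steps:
b(8, -50/44) - 1*(-1838) = 27 - 1*(-1838) = 27 + 1838 = 1865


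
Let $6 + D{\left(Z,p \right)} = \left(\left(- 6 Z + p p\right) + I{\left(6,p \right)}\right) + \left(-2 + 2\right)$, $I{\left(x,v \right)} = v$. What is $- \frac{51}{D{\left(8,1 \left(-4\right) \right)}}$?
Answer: $\frac{17}{14} \approx 1.2143$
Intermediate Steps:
$D{\left(Z,p \right)} = -6 + p + p^{2} - 6 Z$ ($D{\left(Z,p \right)} = -6 - \left(- p + 6 Z - p p\right) = -6 - \left(- p - p^{2} + 6 Z\right) = -6 + \left(\left(p + p^{2} - 6 Z\right) + 0\right) = -6 + \left(p + p^{2} - 6 Z\right) = -6 + p + p^{2} - 6 Z$)
$- \frac{51}{D{\left(8,1 \left(-4\right) \right)}} = - \frac{51}{-6 + 1 \left(-4\right) + \left(1 \left(-4\right)\right)^{2} - 48} = - \frac{51}{-6 - 4 + \left(-4\right)^{2} - 48} = - \frac{51}{-6 - 4 + 16 - 48} = - \frac{51}{-42} = \left(-51\right) \left(- \frac{1}{42}\right) = \frac{17}{14}$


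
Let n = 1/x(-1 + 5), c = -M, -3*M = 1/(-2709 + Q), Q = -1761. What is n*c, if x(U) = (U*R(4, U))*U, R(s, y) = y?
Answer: -1/858240 ≈ -1.1652e-6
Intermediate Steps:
M = 1/13410 (M = -1/(3*(-2709 - 1761)) = -1/3/(-4470) = -1/3*(-1/4470) = 1/13410 ≈ 7.4571e-5)
x(U) = U**3 (x(U) = (U*U)*U = U**2*U = U**3)
c = -1/13410 (c = -1*1/13410 = -1/13410 ≈ -7.4571e-5)
n = 1/64 (n = 1/((-1 + 5)**3) = 1/(4**3) = 1/64 ≈ 0.015625)
n*c = (1/64)*(-1/13410) = -1/858240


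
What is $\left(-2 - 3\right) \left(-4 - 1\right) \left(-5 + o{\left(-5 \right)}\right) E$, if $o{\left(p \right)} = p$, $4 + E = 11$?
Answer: $-1750$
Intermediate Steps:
$E = 7$ ($E = -4 + 11 = 7$)
$\left(-2 - 3\right) \left(-4 - 1\right) \left(-5 + o{\left(-5 \right)}\right) E = \left(-2 - 3\right) \left(-4 - 1\right) \left(-5 - 5\right) 7 = \left(-2 - 3\right) \left(\left(-5\right) \left(-10\right)\right) 7 = \left(-5\right) 50 \cdot 7 = \left(-250\right) 7 = -1750$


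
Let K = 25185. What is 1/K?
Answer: 1/25185 ≈ 3.9706e-5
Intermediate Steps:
1/K = 1/25185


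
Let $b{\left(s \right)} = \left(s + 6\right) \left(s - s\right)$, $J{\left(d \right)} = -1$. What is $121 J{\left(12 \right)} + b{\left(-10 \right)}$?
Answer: $-121$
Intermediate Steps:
$b{\left(s \right)} = 0$ ($b{\left(s \right)} = \left(6 + s\right) 0 = 0$)
$121 J{\left(12 \right)} + b{\left(-10 \right)} = 121 \left(-1\right) + 0 = -121 + 0 = -121$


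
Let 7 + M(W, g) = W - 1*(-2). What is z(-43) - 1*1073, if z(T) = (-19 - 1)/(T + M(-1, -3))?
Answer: -52557/49 ≈ -1072.6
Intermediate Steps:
M(W, g) = -5 + W (M(W, g) = -7 + (W - 1*(-2)) = -7 + (W + 2) = -7 + (2 + W) = -5 + W)
z(T) = -20/(-6 + T) (z(T) = (-19 - 1)/(T + (-5 - 1)) = -20/(T - 6) = -20/(-6 + T))
z(-43) - 1*1073 = -20/(-6 - 43) - 1*1073 = -20/(-49) - 1073 = -20*(-1/49) - 1073 = 20/49 - 1073 = -52557/49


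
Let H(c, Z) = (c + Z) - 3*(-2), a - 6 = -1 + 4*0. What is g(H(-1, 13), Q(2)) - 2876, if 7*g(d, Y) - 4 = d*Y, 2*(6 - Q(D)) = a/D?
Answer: -40085/14 ≈ -2863.2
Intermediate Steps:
a = 5 (a = 6 + (-1 + 4*0) = 6 + (-1 + 0) = 6 - 1 = 5)
Q(D) = 6 - 5/(2*D)
H(c, Z) = 6 + Z + c (H(c, Z) = (Z + c) + 6 = 6 + Z + c)
g(d, Y) = 4/7 + Y*d/7 (g(d, Y) = 4/7 + (d*Y)/7 = 4/7 + (Y*d)/7 = 4/7 + Y*d/7)
g(H(-1, 13), Q(2)) - 2876 = (4/7 + (6 - 5/2/2)*(6 + 13 - 1)/7) - 2876 = (4/7 + (⅐)*(6 - 5/2*½)*18) - 2876 = (4/7 + (⅐)*(6 - 5/4)*18) - 2876 = (4/7 + (⅐)*(19/4)*18) - 2876 = (4/7 + 171/14) - 2876 = 179/14 - 2876 = -40085/14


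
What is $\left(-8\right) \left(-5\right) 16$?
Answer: $640$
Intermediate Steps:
$\left(-8\right) \left(-5\right) 16 = 40 \cdot 16 = 640$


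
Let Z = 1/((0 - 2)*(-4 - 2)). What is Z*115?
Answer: 115/12 ≈ 9.5833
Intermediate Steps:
Z = 1/12 (Z = 1/(-2*(-6)) = 1/12 ≈ 0.083333)
Z*115 = (1/12)*115 = 115/12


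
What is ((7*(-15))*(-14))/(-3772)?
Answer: -735/1886 ≈ -0.38971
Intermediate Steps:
((7*(-15))*(-14))/(-3772) = -105*(-14)*(-1/3772) = 1470*(-1/3772) = -735/1886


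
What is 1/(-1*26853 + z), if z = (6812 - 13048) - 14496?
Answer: -1/47585 ≈ -2.1015e-5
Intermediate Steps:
z = -20732 (z = -6236 - 14496 = -20732)
1/(-1*26853 + z) = 1/(-1*26853 - 20732) = 1/(-26853 - 20732) = 1/(-47585) = -1/47585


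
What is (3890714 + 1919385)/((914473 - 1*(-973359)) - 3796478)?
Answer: -5810099/1908646 ≈ -3.0441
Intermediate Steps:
(3890714 + 1919385)/((914473 - 1*(-973359)) - 3796478) = 5810099/((914473 + 973359) - 3796478) = 5810099/(1887832 - 3796478) = 5810099/(-1908646) = 5810099*(-1/1908646) = -5810099/1908646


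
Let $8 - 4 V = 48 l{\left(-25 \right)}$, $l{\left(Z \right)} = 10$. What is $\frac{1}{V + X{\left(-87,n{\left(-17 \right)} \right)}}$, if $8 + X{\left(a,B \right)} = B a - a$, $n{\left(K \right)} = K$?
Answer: $\frac{1}{1440} \approx 0.00069444$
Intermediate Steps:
$V = -118$ ($V = 2 - \frac{48 \cdot 10}{4} = 2 - 120 = -118$)
$X{\left(a,B \right)} = -8 - a + B a$ ($X{\left(a,B \right)} = -8 + \left(B a - a\right) = -8 + \left(- a + B a\right) = -8 - a + B a$)
$\frac{1}{V + X{\left(-87,n{\left(-17 \right)} \right)}} = \frac{1}{-118 - -1558} = \frac{1}{-118 + \left(-8 + 87 + 1479\right)} = \frac{1}{-118 + 1558} = \frac{1}{1440}$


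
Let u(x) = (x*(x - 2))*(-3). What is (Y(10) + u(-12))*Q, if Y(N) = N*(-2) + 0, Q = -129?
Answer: 67596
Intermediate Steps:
Y(N) = -2*N (Y(N) = -2*N + 0 = -2*N)
u(x) = -3*x*(-2 + x) (u(x) = (x*(-2 + x))*(-3) = -3*x*(-2 + x))
(Y(10) + u(-12))*Q = (-2*10 + 3*(-12)*(2 - 1*(-12)))*(-129) = (-20 + 3*(-12)*(2 + 12))*(-129) = (-20 + 3*(-12)*14)*(-129) = (-20 - 504)*(-129) = -524*(-129) = 67596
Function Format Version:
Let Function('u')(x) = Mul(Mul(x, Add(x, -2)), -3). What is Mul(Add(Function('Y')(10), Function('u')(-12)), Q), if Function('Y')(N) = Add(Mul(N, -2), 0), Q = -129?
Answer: 67596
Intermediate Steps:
Function('Y')(N) = Mul(-2, N) (Function('Y')(N) = Add(Mul(-2, N), 0) = Mul(-2, N))
Function('u')(x) = Mul(-3, x, Add(-2, x)) (Function('u')(x) = Mul(Mul(x, Add(-2, x)), -3) = Mul(-3, x, Add(-2, x)))
Mul(Add(Function('Y')(10), Function('u')(-12)), Q) = Mul(Add(Mul(-2, 10), Mul(3, -12, Add(2, Mul(-1, -12)))), -129) = Mul(Add(-20, Mul(3, -12, Add(2, 12))), -129) = Mul(Add(-20, Mul(3, -12, 14)), -129) = Mul(Add(-20, -504), -129) = Mul(-524, -129) = 67596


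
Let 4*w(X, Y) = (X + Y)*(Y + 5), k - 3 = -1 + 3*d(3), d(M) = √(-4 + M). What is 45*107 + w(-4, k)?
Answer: 19237/4 + 15*I/4 ≈ 4809.3 + 3.75*I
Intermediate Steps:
k = 2 + 3*I (k = 3 + (-1 + 3*√(-4 + 3)) = 3 + (-1 + 3*√(-1)) = 3 + (-1 + 3*I) = 2 + 3*I ≈ 2.0 + 3.0*I)
w(X, Y) = (5 + Y)*(X + Y)/4 (w(X, Y) = ((X + Y)*(Y + 5))/4 = ((X + Y)*(5 + Y))/4 = ((5 + Y)*(X + Y))/4 = (5 + Y)*(X + Y)/4)
45*107 + w(-4, k) = 45*107 + ((2 + 3*I)²/4 + (5/4)*(-4) + 5*(2 + 3*I)/4 + (¼)*(-4)*(2 + 3*I)) = 4815 + ((2 + 3*I)²/4 - 5 + (5/2 + 15*I/4) + (-2 - 3*I)) = 4815 + (-9/2 + (2 + 3*I)²/4 + 3*I/4) = 9621/2 + (2 + 3*I)²/4 + 3*I/4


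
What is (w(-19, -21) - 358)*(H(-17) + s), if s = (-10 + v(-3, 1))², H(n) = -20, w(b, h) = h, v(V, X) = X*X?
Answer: -23119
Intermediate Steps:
v(V, X) = X²
s = 81 (s = (-10 + 1²)² = (-10 + 1)² = (-9)² = 81)
(w(-19, -21) - 358)*(H(-17) + s) = (-21 - 358)*(-20 + 81) = -379*61 = -23119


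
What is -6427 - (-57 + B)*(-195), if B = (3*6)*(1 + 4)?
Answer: 8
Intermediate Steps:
B = 90 (B = 18*5 = 90)
-6427 - (-57 + B)*(-195) = -6427 - (-57 + 90)*(-195) = -6427 - 33*(-195) = -6427 - 1*(-6435) = -6427 + 6435 = 8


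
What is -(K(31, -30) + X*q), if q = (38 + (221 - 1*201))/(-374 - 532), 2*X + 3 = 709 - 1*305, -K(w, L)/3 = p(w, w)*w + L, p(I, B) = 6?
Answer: 435637/906 ≈ 480.84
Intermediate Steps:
K(w, L) = -18*w - 3*L (K(w, L) = -3*(6*w + L) = -3*(L + 6*w) = -18*w - 3*L)
X = 401/2 (X = -3/2 + (709 - 1*305)/2 = -3/2 + (709 - 305)/2 = -3/2 + (1/2)*404 = -3/2 + 202 = 401/2 ≈ 200.50)
q = -29/453 (q = (38 + (221 - 201))/(-906) = (38 + 20)*(-1/906) = 58*(-1/906) = -29/453 ≈ -0.064018)
-(K(31, -30) + X*q) = -((-18*31 - 3*(-30)) + (401/2)*(-29/453)) = -((-558 + 90) - 11629/906) = -(-468 - 11629/906) = -1*(-435637/906) = 435637/906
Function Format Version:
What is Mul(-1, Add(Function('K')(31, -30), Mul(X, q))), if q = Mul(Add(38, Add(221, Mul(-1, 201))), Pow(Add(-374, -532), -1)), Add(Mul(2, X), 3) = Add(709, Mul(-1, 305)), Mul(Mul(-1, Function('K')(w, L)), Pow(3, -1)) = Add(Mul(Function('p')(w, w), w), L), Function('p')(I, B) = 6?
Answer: Rational(435637, 906) ≈ 480.84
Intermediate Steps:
Function('K')(w, L) = Add(Mul(-18, w), Mul(-3, L)) (Function('K')(w, L) = Mul(-3, Add(Mul(6, w), L)) = Mul(-3, Add(L, Mul(6, w))) = Add(Mul(-18, w), Mul(-3, L)))
X = Rational(401, 2) (X = Add(Rational(-3, 2), Mul(Rational(1, 2), Add(709, Mul(-1, 305)))) = Add(Rational(-3, 2), Mul(Rational(1, 2), Add(709, -305))) = Add(Rational(-3, 2), Mul(Rational(1, 2), 404)) = Add(Rational(-3, 2), 202) = Rational(401, 2) ≈ 200.50)
q = Rational(-29, 453) (q = Mul(Add(38, Add(221, -201)), Pow(-906, -1)) = Mul(Add(38, 20), Rational(-1, 906)) = Mul(58, Rational(-1, 906)) = Rational(-29, 453) ≈ -0.064018)
Mul(-1, Add(Function('K')(31, -30), Mul(X, q))) = Mul(-1, Add(Add(Mul(-18, 31), Mul(-3, -30)), Mul(Rational(401, 2), Rational(-29, 453)))) = Mul(-1, Add(Add(-558, 90), Rational(-11629, 906))) = Mul(-1, Add(-468, Rational(-11629, 906))) = Mul(-1, Rational(-435637, 906)) = Rational(435637, 906)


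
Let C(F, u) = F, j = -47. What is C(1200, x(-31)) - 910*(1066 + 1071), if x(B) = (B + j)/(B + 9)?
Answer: -1943470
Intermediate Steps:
x(B) = (-47 + B)/(9 + B) (x(B) = (B - 47)/(B + 9) = (-47 + B)/(9 + B))
C(1200, x(-31)) - 910*(1066 + 1071) = 1200 - 910*(1066 + 1071) = 1200 - 910*2137 = 1200 - 1944670 = -1943470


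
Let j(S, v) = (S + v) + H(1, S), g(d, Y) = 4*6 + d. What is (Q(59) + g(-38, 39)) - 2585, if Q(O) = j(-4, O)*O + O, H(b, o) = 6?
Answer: 1059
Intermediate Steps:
g(d, Y) = 24 + d
j(S, v) = 6 + S + v (j(S, v) = (S + v) + 6 = 6 + S + v)
Q(O) = O + O*(2 + O) (Q(O) = (6 - 4 + O)*O + O = (2 + O)*O + O = O*(2 + O) + O = O + O*(2 + O))
(Q(59) + g(-38, 39)) - 2585 = (59*(3 + 59) + (24 - 38)) - 2585 = (59*62 - 14) - 2585 = (3658 - 14) - 2585 = 3644 - 2585 = 1059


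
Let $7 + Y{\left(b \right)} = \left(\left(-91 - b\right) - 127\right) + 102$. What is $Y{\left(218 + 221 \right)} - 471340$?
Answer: $-471902$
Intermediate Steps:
$Y{\left(b \right)} = -123 - b$ ($Y{\left(b \right)} = -7 + \left(\left(\left(-91 - b\right) - 127\right) + 102\right) = -7 + \left(\left(-218 - b\right) + 102\right) = -7 - \left(116 + b\right) = -123 - b$)
$Y{\left(218 + 221 \right)} - 471340 = \left(-123 - \left(218 + 221\right)\right) - 471340 = \left(-123 - 439\right) - 471340 = -562 - 471340 = -471902$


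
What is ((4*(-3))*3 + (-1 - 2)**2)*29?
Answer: -783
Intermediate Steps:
((4*(-3))*3 + (-1 - 2)**2)*29 = (-12*3 + (-3)**2)*29 = (-36 + 9)*29 = -27*29 = -783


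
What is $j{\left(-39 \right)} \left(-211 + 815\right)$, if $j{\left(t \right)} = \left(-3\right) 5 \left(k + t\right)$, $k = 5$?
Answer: $308040$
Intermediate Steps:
$j{\left(t \right)} = -75 - 15 t$ ($j{\left(t \right)} = \left(-3\right) 5 \left(5 + t\right) = - 15 \left(5 + t\right) = -75 - 15 t$)
$j{\left(-39 \right)} \left(-211 + 815\right) = \left(-75 - -585\right) \left(-211 + 815\right) = \left(-75 + 585\right) 604 = 510 \cdot 604 = 308040$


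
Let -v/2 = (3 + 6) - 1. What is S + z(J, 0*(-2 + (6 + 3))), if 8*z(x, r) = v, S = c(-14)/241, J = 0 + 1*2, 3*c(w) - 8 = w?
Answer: -484/241 ≈ -2.0083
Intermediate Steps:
v = -16 (v = -2*((3 + 6) - 1) = -2*(9 - 1) = -2*8 = -16)
c(w) = 8/3 + w/3
J = 2 (J = 0 + 2 = 2)
S = -2/241 (S = (8/3 + (⅓)*(-14))/241 = (8/3 - 14/3)*(1/241) = -2*1/241 = -2/241 ≈ -0.0082988)
z(x, r) = -2 (z(x, r) = (⅛)*(-16) = -2)
S + z(J, 0*(-2 + (6 + 3))) = -2/241 - 2 = -484/241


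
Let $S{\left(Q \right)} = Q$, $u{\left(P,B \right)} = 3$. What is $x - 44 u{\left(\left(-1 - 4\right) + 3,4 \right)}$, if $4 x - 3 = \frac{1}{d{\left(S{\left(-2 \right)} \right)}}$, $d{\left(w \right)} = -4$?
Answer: $- \frac{2101}{16} \approx -131.31$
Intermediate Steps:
$x = \frac{11}{16}$ ($x = \frac{3}{4} + \frac{1}{4 \left(-4\right)} = \frac{3}{4} + \frac{1}{4} \left(- \frac{1}{4}\right) = \frac{3}{4} - \frac{1}{16} = \frac{11}{16} \approx 0.6875$)
$x - 44 u{\left(\left(-1 - 4\right) + 3,4 \right)} = \frac{11}{16} - 132 = - \frac{2101}{16}$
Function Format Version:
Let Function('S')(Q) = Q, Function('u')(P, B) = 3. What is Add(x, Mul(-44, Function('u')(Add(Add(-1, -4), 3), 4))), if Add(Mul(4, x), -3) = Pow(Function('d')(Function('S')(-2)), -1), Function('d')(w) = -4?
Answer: Rational(-2101, 16) ≈ -131.31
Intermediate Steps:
x = Rational(11, 16) (x = Add(Rational(3, 4), Mul(Rational(1, 4), Pow(-4, -1))) = Add(Rational(3, 4), Mul(Rational(1, 4), Rational(-1, 4))) = Add(Rational(3, 4), Rational(-1, 16)) = Rational(11, 16) ≈ 0.68750)
Add(x, Mul(-44, Function('u')(Add(Add(-1, -4), 3), 4))) = Add(Rational(11, 16), Mul(-44, 3)) = Add(Rational(11, 16), -132) = Rational(-2101, 16)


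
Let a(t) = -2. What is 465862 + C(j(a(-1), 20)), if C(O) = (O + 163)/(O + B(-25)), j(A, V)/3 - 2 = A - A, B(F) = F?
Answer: 8851209/19 ≈ 4.6585e+5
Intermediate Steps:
j(A, V) = 6 (j(A, V) = 6 + 3*(A - A) = 6 + 3*0 = 6 + 0 = 6)
C(O) = (163 + O)/(-25 + O) (C(O) = (O + 163)/(O - 25) = (163 + O)/(-25 + O))
465862 + C(j(a(-1), 20)) = 465862 + (163 + 6)/(-25 + 6) = 465862 + 169/(-19) = 465862 - 1/19*169 = 465862 - 169/19 = 8851209/19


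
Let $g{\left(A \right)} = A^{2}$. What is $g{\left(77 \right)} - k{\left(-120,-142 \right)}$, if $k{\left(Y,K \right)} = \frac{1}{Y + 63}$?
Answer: $\frac{337954}{57} \approx 5929.0$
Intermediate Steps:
$k{\left(Y,K \right)} = \frac{1}{63 + Y}$
$g{\left(77 \right)} - k{\left(-120,-142 \right)} = 77^{2} - \frac{1}{63 - 120} = 5929 - \frac{1}{-57} = 5929 - - \frac{1}{57} = 5929 + \frac{1}{57} = \frac{337954}{57}$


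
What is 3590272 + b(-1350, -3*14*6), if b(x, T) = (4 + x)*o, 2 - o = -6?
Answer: 3579504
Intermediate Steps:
o = 8 (o = 2 - 1*(-6) = 2 + 6 = 8)
b(x, T) = 32 + 8*x (b(x, T) = (4 + x)*8 = 32 + 8*x)
3590272 + b(-1350, -3*14*6) = 3590272 + (32 + 8*(-1350)) = 3590272 + (32 - 10800) = 3590272 - 10768 = 3579504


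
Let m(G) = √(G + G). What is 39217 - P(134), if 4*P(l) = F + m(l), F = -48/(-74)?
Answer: 1451023/37 - √67/2 ≈ 39213.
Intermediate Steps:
m(G) = √2*√G (m(G) = √(2*G) = √2*√G)
F = 24/37 (F = -48*(-1/74) = 24/37 ≈ 0.64865)
P(l) = 6/37 + √2*√l/4 (P(l) = (24/37 + √2*√l)/4 = 6/37 + √2*√l/4)
39217 - P(134) = 39217 - (6/37 + √2*√134/4) = 39217 - (6/37 + √67/2) = 39217 + (-6/37 - √67/2) = 1451023/37 - √67/2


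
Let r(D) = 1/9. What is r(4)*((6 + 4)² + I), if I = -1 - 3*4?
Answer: 29/3 ≈ 9.6667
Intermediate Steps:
r(D) = ⅑
I = -13 (I = -1 - 12 = -13)
r(4)*((6 + 4)² + I) = ((6 + 4)² - 13)/9 = (10² - 13)/9 = (100 - 13)/9 = (⅑)*87 = 29/3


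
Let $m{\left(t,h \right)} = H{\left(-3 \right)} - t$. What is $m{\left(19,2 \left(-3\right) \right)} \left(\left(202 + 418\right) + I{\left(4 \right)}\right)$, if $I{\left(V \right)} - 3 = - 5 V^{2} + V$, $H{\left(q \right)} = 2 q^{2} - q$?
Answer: $1094$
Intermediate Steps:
$H{\left(q \right)} = - q + 2 q^{2}$
$m{\left(t,h \right)} = 21 - t$ ($m{\left(t,h \right)} = - 3 \left(-1 + 2 \left(-3\right)\right) - t = - 3 \left(-1 - 6\right) - t = \left(-3\right) \left(-7\right) - t = 21 - t$)
$I{\left(V \right)} = 3 + V - 5 V^{2}$ ($I{\left(V \right)} = 3 - \left(- V + 5 V^{2}\right) = 3 + V - 5 V^{2}$)
$m{\left(19,2 \left(-3\right) \right)} \left(\left(202 + 418\right) + I{\left(4 \right)}\right) = \left(21 - 19\right) \left(\left(202 + 418\right) + \left(3 + 4 - 5 \cdot 4^{2}\right)\right) = \left(21 - 19\right) \left(620 + \left(3 + 4 - 80\right)\right) = 2 \left(620 + \left(3 + 4 - 80\right)\right) = 2 \left(620 - 73\right) = 2 \cdot 547 = 1094$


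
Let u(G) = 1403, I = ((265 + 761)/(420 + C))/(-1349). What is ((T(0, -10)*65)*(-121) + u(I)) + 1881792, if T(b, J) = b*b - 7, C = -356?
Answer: 1938250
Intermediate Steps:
T(b, J) = -7 + b² (T(b, J) = b² - 7 = -7 + b²)
I = -27/2272 (I = ((265 + 761)/(420 - 356))/(-1349) = (1026/64)*(-1/1349) = (1026*(1/64))*(-1/1349) = (513/32)*(-1/1349) = -27/2272 ≈ -0.011884)
((T(0, -10)*65)*(-121) + u(I)) + 1881792 = (((-7 + 0²)*65)*(-121) + 1403) + 1881792 = (((-7 + 0)*65)*(-121) + 1403) + 1881792 = (-7*65*(-121) + 1403) + 1881792 = (-455*(-121) + 1403) + 1881792 = (55055 + 1403) + 1881792 = 56458 + 1881792 = 1938250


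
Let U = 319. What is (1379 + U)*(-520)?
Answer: -882960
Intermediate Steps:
(1379 + U)*(-520) = (1379 + 319)*(-520) = 1698*(-520) = -882960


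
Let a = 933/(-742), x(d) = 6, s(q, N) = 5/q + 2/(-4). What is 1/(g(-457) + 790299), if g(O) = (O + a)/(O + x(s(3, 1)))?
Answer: 334642/264467577985 ≈ 1.2653e-6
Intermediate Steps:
s(q, N) = -½ + 5/q (s(q, N) = 5/q + 2*(-¼) = 5/q - ½ = -½ + 5/q)
a = -933/742 (a = 933*(-1/742) = -933/742 ≈ -1.2574)
g(O) = (-933/742 + O)/(6 + O) (g(O) = (O - 933/742)/(O + 6) = (-933/742 + O)/(6 + O))
1/(g(-457) + 790299) = 1/((-933/742 - 457)/(6 - 457) + 790299) = 1/(-340027/742/(-451) + 790299) = 1/(-1/451*(-340027/742) + 790299) = 1/(340027/334642 + 790299) = 1/(264467577985/334642) = 334642/264467577985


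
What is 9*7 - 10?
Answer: 53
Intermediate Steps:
9*7 - 10 = 63 - 10 = 53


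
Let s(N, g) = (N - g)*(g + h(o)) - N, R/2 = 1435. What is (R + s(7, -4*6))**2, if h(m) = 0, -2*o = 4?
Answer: 4490161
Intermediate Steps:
R = 2870 (R = 2*1435 = 2870)
o = -2 (o = -1/2*4 = -2)
s(N, g) = -N + g*(N - g) (s(N, g) = (N - g)*(g + 0) - N = (N - g)*g - N = g*(N - g) - N = -N + g*(N - g))
(R + s(7, -4*6))**2 = (2870 + (-1*7 - (-4*6)**2 + 7*(-4*6)))**2 = (2870 + (-7 - 1*(-24)**2 + 7*(-24)))**2 = (2870 + (-7 - 1*576 - 168))**2 = (2870 + (-7 - 576 - 168))**2 = (2870 - 751)**2 = 2119**2 = 4490161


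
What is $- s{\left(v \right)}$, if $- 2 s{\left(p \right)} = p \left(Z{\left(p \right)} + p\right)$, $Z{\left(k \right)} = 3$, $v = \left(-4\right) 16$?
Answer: $1952$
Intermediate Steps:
$v = -64$
$s{\left(p \right)} = - \frac{p \left(3 + p\right)}{2}$
$- s{\left(v \right)} = - \frac{\left(-1\right) \left(-64\right) \left(3 - 64\right)}{2} = - \frac{\left(-1\right) \left(-64\right) \left(-61\right)}{2} = \left(-1\right) \left(-1952\right) = 1952$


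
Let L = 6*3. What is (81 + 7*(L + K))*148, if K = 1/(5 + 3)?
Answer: 61531/2 ≈ 30766.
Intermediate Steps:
L = 18
K = ⅛ (K = 1/8 = ⅛ ≈ 0.12500)
(81 + 7*(L + K))*148 = (81 + 7*(18 + ⅛))*148 = (81 + 7*(145/8))*148 = (81 + 1015/8)*148 = (1663/8)*148 = 61531/2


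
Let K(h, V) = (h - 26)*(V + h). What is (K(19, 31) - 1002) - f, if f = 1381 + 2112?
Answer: -4845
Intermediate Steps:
K(h, V) = (-26 + h)*(V + h)
f = 3493
(K(19, 31) - 1002) - f = ((19² - 26*31 - 26*19 + 31*19) - 1002) - 1*3493 = ((361 - 806 - 494 + 589) - 1002) - 3493 = (-350 - 1002) - 3493 = -1352 - 3493 = -4845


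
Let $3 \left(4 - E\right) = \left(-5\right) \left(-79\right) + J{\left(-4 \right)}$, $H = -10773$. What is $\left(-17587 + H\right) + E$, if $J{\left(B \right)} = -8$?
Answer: $-28485$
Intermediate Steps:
$E = -125$ ($E = 4 - \frac{\left(-5\right) \left(-79\right) - 8}{3} = 4 - \frac{395 - 8}{3} = 4 - 129 = -125$)
$\left(-17587 + H\right) + E = \left(-17587 - 10773\right) - 125 = -28360 - 125 = -28485$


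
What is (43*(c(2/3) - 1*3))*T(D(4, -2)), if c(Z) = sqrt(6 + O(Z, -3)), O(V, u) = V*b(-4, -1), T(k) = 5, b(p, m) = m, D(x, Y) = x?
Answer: -645 + 860*sqrt(3)/3 ≈ -148.48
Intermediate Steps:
O(V, u) = -V (O(V, u) = V*(-1) = -V)
c(Z) = sqrt(6 - Z)
(43*(c(2/3) - 1*3))*T(D(4, -2)) = (43*(sqrt(6 - 2/3) - 1*3))*5 = (43*(sqrt(6 - 2/3) - 3))*5 = (43*(sqrt(16/3) - 3))*5 = (43*(4*sqrt(3)/3 - 3))*5 = (43*(-3 + 4*sqrt(3)/3))*5 = (-129 + 172*sqrt(3)/3)*5 = -645 + 860*sqrt(3)/3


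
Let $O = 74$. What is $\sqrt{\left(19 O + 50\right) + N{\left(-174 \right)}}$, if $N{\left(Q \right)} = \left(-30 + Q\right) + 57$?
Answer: $\sqrt{1309} \approx 36.18$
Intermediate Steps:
$N{\left(Q \right)} = 27 + Q$
$\sqrt{\left(19 O + 50\right) + N{\left(-174 \right)}} = \sqrt{\left(19 \cdot 74 + 50\right) + \left(27 - 174\right)} = \sqrt{\left(1406 + 50\right) - 147} = \sqrt{1456 - 147} = \sqrt{1309}$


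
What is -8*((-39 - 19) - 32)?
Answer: 720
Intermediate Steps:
-8*((-39 - 19) - 32) = -8*(-58 - 32) = -8*(-90) = 720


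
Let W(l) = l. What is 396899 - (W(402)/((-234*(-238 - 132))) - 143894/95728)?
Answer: 137065125999401/345338760 ≈ 3.9690e+5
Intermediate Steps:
396899 - (W(402)/((-234*(-238 - 132))) - 143894/95728) = 396899 - (402/((-234*(-238 - 132))) - 143894/95728) = 396899 - (402/((-234*(-370))) - 143894*1/95728) = 396899 - (402/86580 - 71947/47864) = 396899 - (402*(1/86580) - 71947/47864) = 396899 - (67/14430 - 71947/47864) = 396899 - 1*(-517494161/345338760) = 396899 + 517494161/345338760 = 137065125999401/345338760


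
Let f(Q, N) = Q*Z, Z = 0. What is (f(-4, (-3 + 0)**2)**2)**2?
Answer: 0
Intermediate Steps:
f(Q, N) = 0 (f(Q, N) = Q*0 = 0)
(f(-4, (-3 + 0)**2)**2)**2 = (0**2)**2 = 0**2 = 0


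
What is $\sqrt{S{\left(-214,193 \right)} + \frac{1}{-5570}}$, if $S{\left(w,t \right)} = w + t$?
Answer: $\frac{i \sqrt{651528470}}{5570} \approx 4.5826 i$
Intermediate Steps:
$S{\left(w,t \right)} = t + w$
$\sqrt{S{\left(-214,193 \right)} + \frac{1}{-5570}} = \sqrt{\left(193 - 214\right) + \frac{1}{-5570}} = \sqrt{-21 - \frac{1}{5570}} = \sqrt{- \frac{116971}{5570}} = \frac{i \sqrt{651528470}}{5570}$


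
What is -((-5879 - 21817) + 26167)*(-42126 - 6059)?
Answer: -73674865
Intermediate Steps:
-((-5879 - 21817) + 26167)*(-42126 - 6059) = -(-27696 + 26167)*(-48185) = -(-1529)*(-48185) = -1*73674865 = -73674865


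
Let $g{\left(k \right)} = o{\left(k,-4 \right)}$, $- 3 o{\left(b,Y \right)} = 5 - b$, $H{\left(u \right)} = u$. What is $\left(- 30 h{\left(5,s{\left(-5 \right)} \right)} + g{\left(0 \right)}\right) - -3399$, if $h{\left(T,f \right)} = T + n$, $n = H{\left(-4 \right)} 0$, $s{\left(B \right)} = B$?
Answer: $\frac{9742}{3} \approx 3247.3$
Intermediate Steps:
$n = 0$ ($n = \left(-4\right) 0 = 0$)
$o{\left(b,Y \right)} = - \frac{5}{3} + \frac{b}{3}$ ($o{\left(b,Y \right)} = - \frac{5 - b}{3} = - \frac{5}{3} + \frac{b}{3}$)
$h{\left(T,f \right)} = T$ ($h{\left(T,f \right)} = T + 0 = T$)
$g{\left(k \right)} = - \frac{5}{3} + \frac{k}{3}$
$\left(- 30 h{\left(5,s{\left(-5 \right)} \right)} + g{\left(0 \right)}\right) - -3399 = \left(\left(-30\right) 5 + \left(- \frac{5}{3} + \frac{1}{3} \cdot 0\right)\right) - -3399 = \left(-150 + \left(- \frac{5}{3} + 0\right)\right) + 3399 = \left(-150 - \frac{5}{3}\right) + 3399 = - \frac{455}{3} + 3399 = \frac{9742}{3}$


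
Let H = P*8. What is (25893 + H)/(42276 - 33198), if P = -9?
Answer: 8607/3026 ≈ 2.8443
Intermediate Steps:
H = -72 (H = -9*8 = -72)
(25893 + H)/(42276 - 33198) = (25893 - 72)/(42276 - 33198) = 25821/9078 = 25821*(1/9078) = 8607/3026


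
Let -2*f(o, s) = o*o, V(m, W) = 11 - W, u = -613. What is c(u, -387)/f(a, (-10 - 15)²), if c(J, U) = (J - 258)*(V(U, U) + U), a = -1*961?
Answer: 19162/923521 ≈ 0.020749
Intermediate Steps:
a = -961
f(o, s) = -o²/2 (f(o, s) = -o*o/2 = -o²/2)
c(J, U) = -2838 + 11*J (c(J, U) = (J - 258)*((11 - U) + U) = (-258 + J)*11 = -2838 + 11*J)
c(u, -387)/f(a, (-10 - 15)²) = (-2838 + 11*(-613))/((-½*(-961)²)) = (-2838 - 6743)/((-½*923521)) = -9581/(-923521/2) = -9581*(-2/923521) = 19162/923521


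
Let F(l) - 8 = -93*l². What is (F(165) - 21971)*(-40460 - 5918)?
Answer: 118444217664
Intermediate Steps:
F(l) = 8 - 93*l²
(F(165) - 21971)*(-40460 - 5918) = ((8 - 93*165²) - 21971)*(-40460 - 5918) = ((8 - 93*27225) - 21971)*(-46378) = ((8 - 2531925) - 21971)*(-46378) = (-2531917 - 21971)*(-46378) = -2553888*(-46378) = 118444217664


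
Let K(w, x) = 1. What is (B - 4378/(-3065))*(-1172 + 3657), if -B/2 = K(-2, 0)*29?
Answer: -86175824/613 ≈ -1.4058e+5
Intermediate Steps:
B = -58 (B = -2*29 = -58)
(B - 4378/(-3065))*(-1172 + 3657) = (-58 - 4378/(-3065))*(-1172 + 3657) = (-58 - 4378*(-1/3065))*2485 = (-58 + 4378/3065)*2485 = -173392/3065*2485 = -86175824/613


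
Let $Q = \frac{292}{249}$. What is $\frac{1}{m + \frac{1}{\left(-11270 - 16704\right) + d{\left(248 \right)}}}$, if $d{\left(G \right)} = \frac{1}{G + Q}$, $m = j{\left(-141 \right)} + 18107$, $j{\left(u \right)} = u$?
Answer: $\frac{1735618607}{31182123831318} \approx 5.5661 \cdot 10^{-5}$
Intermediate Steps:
$Q = \frac{292}{249}$ ($Q = 292 \cdot \frac{1}{249} = \frac{292}{249} \approx 1.1727$)
$m = 17966$ ($m = -141 + 18107 = 17966$)
$d{\left(G \right)} = \frac{1}{\frac{292}{249} + G}$ ($d{\left(G \right)} = \frac{1}{G + \frac{292}{249}} = \frac{1}{\frac{292}{249} + G}$)
$\frac{1}{m + \frac{1}{\left(-11270 - 16704\right) + d{\left(248 \right)}}} = \frac{1}{17966 + \frac{1}{\left(-11270 - 16704\right) + \frac{249}{292 + 249 \cdot 248}}} = \frac{1}{17966 + \frac{1}{\left(-11270 - 16704\right) + \frac{249}{292 + 61752}}} = \frac{1}{17966 + \frac{1}{-27974 + \frac{249}{62044}}} = \frac{1}{17966 + \frac{1}{- \frac{1735618607}{62044}}} = \frac{1}{17966 - \frac{62044}{1735618607}} = \frac{1}{\frac{31182123831318}{1735618607}} = \frac{1735618607}{31182123831318}$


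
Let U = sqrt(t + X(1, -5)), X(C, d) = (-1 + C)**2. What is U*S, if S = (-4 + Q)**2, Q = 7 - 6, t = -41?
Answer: 9*I*sqrt(41) ≈ 57.628*I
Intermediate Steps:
Q = 1
S = 9 (S = (-4 + 1)**2 = (-3)**2 = 9)
U = I*sqrt(41) (U = sqrt(-41 + (-1 + 1)**2) = sqrt(-41 + 0**2) = sqrt(-41 + 0) = sqrt(-41) = I*sqrt(41) ≈ 6.4031*I)
U*S = (I*sqrt(41))*9 = 9*I*sqrt(41)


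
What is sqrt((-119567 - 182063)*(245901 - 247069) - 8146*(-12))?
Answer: 2*sqrt(88100398) ≈ 18772.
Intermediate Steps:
sqrt((-119567 - 182063)*(245901 - 247069) - 8146*(-12)) = sqrt(-301630*(-1168) + 97752) = sqrt(352303840 + 97752) = sqrt(352401592) = 2*sqrt(88100398)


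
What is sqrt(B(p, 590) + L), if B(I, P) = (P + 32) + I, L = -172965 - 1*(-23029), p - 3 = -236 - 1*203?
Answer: 5*I*sqrt(5990) ≈ 386.98*I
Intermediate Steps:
p = -436 (p = 3 + (-236 - 1*203) = 3 + (-236 - 203) = 3 - 439 = -436)
L = -149936 (L = -172965 + 23029 = -149936)
B(I, P) = 32 + I + P (B(I, P) = (32 + P) + I = 32 + I + P)
sqrt(B(p, 590) + L) = sqrt((32 - 436 + 590) - 149936) = sqrt(186 - 149936) = sqrt(-149750) = 5*I*sqrt(5990)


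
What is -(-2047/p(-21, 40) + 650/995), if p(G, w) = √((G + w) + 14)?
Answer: -130/199 + 2047*√33/33 ≈ 355.68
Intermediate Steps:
p(G, w) = √(14 + G + w)
-(-2047/p(-21, 40) + 650/995) = -(-2047/√(14 - 21 + 40) + 650/995) = -(-2047*√33/33 + 650*(1/995)) = -(-2047*√33/33 + 130/199) = -(130/199 - 2047*√33/33) = -130/199 + 2047*√33/33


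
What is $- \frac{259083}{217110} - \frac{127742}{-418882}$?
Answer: $- \frac{13465189931}{15157245170} \approx -0.88837$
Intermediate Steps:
$- \frac{259083}{217110} - \frac{127742}{-418882} = \left(-259083\right) \frac{1}{217110} - - \frac{63871}{209441} = - \frac{86361}{72370} + \frac{63871}{209441} = - \frac{13465189931}{15157245170}$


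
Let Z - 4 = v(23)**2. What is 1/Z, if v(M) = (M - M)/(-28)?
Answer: 1/4 ≈ 0.25000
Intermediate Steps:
v(M) = 0 (v(M) = 0*(-1/28) = 0)
Z = 4 (Z = 4 + 0**2 = 4 + 0 = 4)
1/Z = 1/4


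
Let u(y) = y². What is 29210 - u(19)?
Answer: 28849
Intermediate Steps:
29210 - u(19) = 29210 - 1*19² = 29210 - 1*361 = 29210 - 361 = 28849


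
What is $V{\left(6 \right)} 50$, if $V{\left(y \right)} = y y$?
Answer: $1800$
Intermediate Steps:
$V{\left(y \right)} = y^{2}$
$V{\left(6 \right)} 50 = 6^{2} \cdot 50 = 36 \cdot 50 = 1800$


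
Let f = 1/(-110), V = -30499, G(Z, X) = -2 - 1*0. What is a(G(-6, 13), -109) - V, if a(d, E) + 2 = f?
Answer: 3354669/110 ≈ 30497.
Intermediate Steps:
G(Z, X) = -2 (G(Z, X) = -2 + 0 = -2)
f = -1/110 ≈ -0.0090909
a(d, E) = -221/110 (a(d, E) = -2 - 1/110 = -221/110)
a(G(-6, 13), -109) - V = -221/110 - 1*(-30499) = -221/110 + 30499 = 3354669/110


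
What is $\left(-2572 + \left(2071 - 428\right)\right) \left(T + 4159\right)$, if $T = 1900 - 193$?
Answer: $-5449514$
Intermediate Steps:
$T = 1707$ ($T = 1900 - 193 = 1707$)
$\left(-2572 + \left(2071 - 428\right)\right) \left(T + 4159\right) = \left(-2572 + \left(2071 - 428\right)\right) \left(1707 + 4159\right) = \left(-2572 + 1643\right) 5866 = \left(-929\right) 5866 = -5449514$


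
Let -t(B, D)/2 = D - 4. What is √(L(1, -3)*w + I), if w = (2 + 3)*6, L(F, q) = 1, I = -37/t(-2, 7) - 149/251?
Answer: 13*√477402/1506 ≈ 5.9643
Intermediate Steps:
t(B, D) = 8 - 2*D (t(B, D) = -2*(D - 4) = -2*(-4 + D) = 8 - 2*D)
I = 8393/1506 (I = -37/(8 - 2*7) - 149/251 = -37/(8 - 14) - 149*1/251 = -37/(-6) - 149/251 = -37*(-⅙) - 149/251 = 37/6 - 149/251 = 8393/1506 ≈ 5.5730)
w = 30 (w = 5*6 = 30)
√(L(1, -3)*w + I) = √(1*30 + 8393/1506) = √(30 + 8393/1506) = √(53573/1506) = 13*√477402/1506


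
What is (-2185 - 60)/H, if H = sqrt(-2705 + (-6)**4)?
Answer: 2245*I*sqrt(1409)/1409 ≈ 59.808*I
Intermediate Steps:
H = I*sqrt(1409) (H = sqrt(-2705 + 1296) = sqrt(-1409) = I*sqrt(1409) ≈ 37.537*I)
(-2185 - 60)/H = (-2185 - 60)/((I*sqrt(1409))) = -(-2245)*I*sqrt(1409)/1409 = 2245*I*sqrt(1409)/1409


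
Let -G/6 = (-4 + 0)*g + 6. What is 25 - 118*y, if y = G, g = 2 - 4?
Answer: 9937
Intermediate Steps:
g = -2
G = -84 (G = -6*((-4 + 0)*(-2) + 6) = -6*(-4*(-2) + 6) = -6*(8 + 6) = -6*14 = -84)
y = -84
25 - 118*y = 25 - 118*(-84) = 25 + 9912 = 9937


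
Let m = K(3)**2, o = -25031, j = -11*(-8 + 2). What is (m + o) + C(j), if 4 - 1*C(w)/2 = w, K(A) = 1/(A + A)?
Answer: -905579/36 ≈ -25155.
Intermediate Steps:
K(A) = 1/(2*A)
j = 66 (j = -11*(-6) = 66)
C(w) = 8 - 2*w
m = 1/36 (m = ((1/2)/3)**2 = ((1/2)*(1/3))**2 = (1/6)**2 = 1/36 ≈ 0.027778)
(m + o) + C(j) = (1/36 - 25031) + (8 - 2*66) = -901115/36 + (8 - 132) = -901115/36 - 124 = -905579/36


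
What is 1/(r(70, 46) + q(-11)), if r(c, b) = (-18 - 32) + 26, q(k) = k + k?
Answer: -1/46 ≈ -0.021739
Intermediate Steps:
q(k) = 2*k
r(c, b) = -24 (r(c, b) = -50 + 26 = -24)
1/(r(70, 46) + q(-11)) = 1/(-24 + 2*(-11)) = 1/(-24 - 22) = 1/(-46) = -1/46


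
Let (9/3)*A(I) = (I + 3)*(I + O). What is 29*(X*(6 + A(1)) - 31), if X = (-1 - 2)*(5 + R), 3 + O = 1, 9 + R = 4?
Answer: -899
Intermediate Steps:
R = -5 (R = -9 + 4 = -5)
O = -2 (O = -3 + 1 = -2)
A(I) = (-2 + I)*(3 + I)/3 (A(I) = ((I + 3)*(I - 2))/3 = ((3 + I)*(-2 + I))/3 = ((-2 + I)*(3 + I))/3 = (-2 + I)*(3 + I)/3)
X = 0 (X = (-1 - 2)*(5 - 5) = -3*0 = 0)
29*(X*(6 + A(1)) - 31) = 29*(0*(6 + (-2 + (1/3)*1 + (1/3)*1**2)) - 31) = 29*(0*(6 + (-2 + 1/3 + (1/3)*1)) - 31) = 29*(0*(6 + (-2 + 1/3 + 1/3)) - 31) = 29*(0*(6 - 4/3) - 31) = 29*(0*(14/3) - 31) = 29*(0 - 31) = 29*(-31) = -899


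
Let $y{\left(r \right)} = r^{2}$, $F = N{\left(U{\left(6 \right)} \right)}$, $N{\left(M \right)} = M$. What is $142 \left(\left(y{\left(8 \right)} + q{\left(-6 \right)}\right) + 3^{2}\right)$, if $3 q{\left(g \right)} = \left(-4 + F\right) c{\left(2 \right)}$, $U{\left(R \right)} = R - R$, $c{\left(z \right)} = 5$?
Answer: $\frac{28258}{3} \approx 9419.3$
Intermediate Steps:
$U{\left(R \right)} = 0$
$F = 0$
$q{\left(g \right)} = - \frac{20}{3}$ ($q{\left(g \right)} = \frac{\left(-4 + 0\right) 5}{3} = \frac{\left(-4\right) 5}{3} = \frac{1}{3} \left(-20\right) = - \frac{20}{3}$)
$142 \left(\left(y{\left(8 \right)} + q{\left(-6 \right)}\right) + 3^{2}\right) = 142 \left(\left(8^{2} - \frac{20}{3}\right) + 3^{2}\right) = 142 \left(\left(64 - \frac{20}{3}\right) + 9\right) = 142 \left(\frac{172}{3} + 9\right) = 142 \cdot \frac{199}{3} = \frac{28258}{3}$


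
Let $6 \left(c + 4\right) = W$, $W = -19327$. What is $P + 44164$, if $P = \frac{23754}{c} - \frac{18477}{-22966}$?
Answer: $\frac{530384630191}{12011218} \approx 44157.0$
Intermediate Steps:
$c = - \frac{19351}{6}$ ($c = -4 + \frac{1}{6} \left(-19327\right) = -4 - \frac{19327}{6} = - \frac{19351}{6} \approx -3225.2$)
$P = - \frac{78801561}{12011218}$ ($P = \frac{23754}{- \frac{19351}{6}} - \frac{18477}{-22966} = 23754 \left(- \frac{6}{19351}\right) - - \frac{18477}{22966} = - \frac{3852}{523} + \frac{18477}{22966} = - \frac{78801561}{12011218} \approx -6.5607$)
$P + 44164 = - \frac{78801561}{12011218} + 44164 = \frac{530384630191}{12011218}$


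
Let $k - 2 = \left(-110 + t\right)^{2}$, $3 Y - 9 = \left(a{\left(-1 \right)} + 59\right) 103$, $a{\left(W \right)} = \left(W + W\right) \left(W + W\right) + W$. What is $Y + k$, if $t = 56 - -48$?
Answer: $\frac{6509}{3} \approx 2169.7$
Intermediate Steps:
$a{\left(W \right)} = W + 4 W^{2}$ ($a{\left(W \right)} = 2 W 2 W + W = 4 W^{2} + W = W + 4 W^{2}$)
$t = 104$ ($t = 56 + 48 = 104$)
$Y = \frac{6395}{3}$ ($Y = 3 + \frac{\left(- (1 + 4 \left(-1\right)) + 59\right) 103}{3} = 3 + \frac{\left(- (1 - 4) + 59\right) 103}{3} = 3 + \frac{\left(\left(-1\right) \left(-3\right) + 59\right) 103}{3} = 3 + \frac{\left(3 + 59\right) 103}{3} = 3 + \frac{62 \cdot 103}{3} = 3 + \frac{1}{3} \cdot 6386 = 3 + \frac{6386}{3} = \frac{6395}{3} \approx 2131.7$)
$k = 38$ ($k = 2 + \left(-110 + 104\right)^{2} = 2 + \left(-6\right)^{2} = 2 + 36 = 38$)
$Y + k = \frac{6395}{3} + 38 = \frac{6509}{3}$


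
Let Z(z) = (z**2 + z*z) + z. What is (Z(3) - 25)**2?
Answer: 16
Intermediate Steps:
Z(z) = z + 2*z**2 (Z(z) = (z**2 + z**2) + z = 2*z**2 + z = z + 2*z**2)
(Z(3) - 25)**2 = (3*(1 + 2*3) - 25)**2 = (3*(1 + 6) - 25)**2 = (3*7 - 25)**2 = (21 - 25)**2 = (-4)**2 = 16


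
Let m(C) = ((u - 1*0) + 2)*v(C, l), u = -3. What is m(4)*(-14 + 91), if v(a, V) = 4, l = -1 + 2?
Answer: -308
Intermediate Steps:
l = 1
m(C) = -4 (m(C) = ((-3 - 1*0) + 2)*4 = ((-3 + 0) + 2)*4 = (-3 + 2)*4 = -1*4 = -4)
m(4)*(-14 + 91) = -4*(-14 + 91) = -4*77 = -308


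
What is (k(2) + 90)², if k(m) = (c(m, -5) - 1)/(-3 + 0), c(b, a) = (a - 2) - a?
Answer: 8281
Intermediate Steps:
c(b, a) = -2 (c(b, a) = (-2 + a) - a = -2)
k(m) = 1 (k(m) = (-2 - 1)/(-3 + 0) = -3/(-3) = -3*(-⅓) = 1)
(k(2) + 90)² = (1 + 90)² = 91² = 8281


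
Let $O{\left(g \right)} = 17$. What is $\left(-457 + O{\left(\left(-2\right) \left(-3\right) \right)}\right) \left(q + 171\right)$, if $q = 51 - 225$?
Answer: $1320$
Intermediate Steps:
$q = -174$ ($q = 51 - 225 = -174$)
$\left(-457 + O{\left(\left(-2\right) \left(-3\right) \right)}\right) \left(q + 171\right) = \left(-457 + 17\right) \left(-174 + 171\right) = \left(-440\right) \left(-3\right) = 1320$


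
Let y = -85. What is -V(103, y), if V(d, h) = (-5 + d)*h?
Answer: 8330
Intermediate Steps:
V(d, h) = h*(-5 + d)
-V(103, y) = -(-85)*(-5 + 103) = -(-85)*98 = -1*(-8330) = 8330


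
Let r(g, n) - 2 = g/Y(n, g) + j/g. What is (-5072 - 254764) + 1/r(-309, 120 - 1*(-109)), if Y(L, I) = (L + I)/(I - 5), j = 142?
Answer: -3890128710132/14971477 ≈ -2.5984e+5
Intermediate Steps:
Y(L, I) = (I + L)/(-5 + I)
r(g, n) = 2 + 142/g + g*(-5 + g)/(g + n) (r(g, n) = 2 + (g/(((g + n)/(-5 + g))) + 142/g) = 2 + (g*((-5 + g)/(g + n)) + 142/g) = 2 + (g*(-5 + g)/(g + n) + 142/g) = 2 + (142/g + g*(-5 + g)/(g + n)) = 2 + 142/g + g*(-5 + g)/(g + n))
(-5072 - 254764) + 1/r(-309, 120 - 1*(-109)) = (-5072 - 254764) + 1/(2 + 142/(-309) - 309*(-5 - 309)/(-309 + (120 - 1*(-109)))) = -259836 + 1/(2 + 142*(-1/309) - 309*(-314)/(-309 + (120 + 109))) = -259836 + 1/(2 - 142/309 - 309*(-314)/(-309 + 229)) = -259836 + 1/(2 - 142/309 - 309*(-314)/(-80)) = -259836 + 1/(2 - 142/309 - 309*(-1/80)*(-314)) = -259836 + 1/(2 - 142/309 - 48513/40) = -259836 + 1/(-14971477/12360) = -259836 - 12360/14971477 = -3890128710132/14971477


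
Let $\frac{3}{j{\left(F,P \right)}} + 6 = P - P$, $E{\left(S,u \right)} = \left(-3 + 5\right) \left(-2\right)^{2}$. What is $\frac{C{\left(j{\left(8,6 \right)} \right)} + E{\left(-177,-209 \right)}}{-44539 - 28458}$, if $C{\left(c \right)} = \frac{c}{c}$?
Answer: $- \frac{9}{72997} \approx -0.00012329$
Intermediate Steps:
$E{\left(S,u \right)} = 8$ ($E{\left(S,u \right)} = 2 \cdot 4 = 8$)
$j{\left(F,P \right)} = - \frac{1}{2}$ ($j{\left(F,P \right)} = \frac{3}{-6 + \left(P - P\right)} = \frac{3}{-6 + 0} = \frac{3}{-6} = 3 \left(- \frac{1}{6}\right) = - \frac{1}{2}$)
$C{\left(c \right)} = 1$
$\frac{C{\left(j{\left(8,6 \right)} \right)} + E{\left(-177,-209 \right)}}{-44539 - 28458} = \frac{1 + 8}{-44539 - 28458} = \frac{9}{-72997} = 9 \left(- \frac{1}{72997}\right) = - \frac{9}{72997}$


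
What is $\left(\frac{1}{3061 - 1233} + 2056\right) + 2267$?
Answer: $\frac{7902445}{1828} \approx 4323.0$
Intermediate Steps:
$\left(\frac{1}{3061 - 1233} + 2056\right) + 2267 = \left(\frac{1}{1828} + 2056\right) + 2267 = \frac{3758369}{1828} + 2267 = \frac{7902445}{1828}$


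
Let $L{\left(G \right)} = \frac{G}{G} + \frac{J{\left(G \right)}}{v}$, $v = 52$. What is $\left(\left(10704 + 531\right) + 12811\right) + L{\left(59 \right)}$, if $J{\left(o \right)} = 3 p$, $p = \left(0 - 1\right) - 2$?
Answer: $\frac{1250435}{52} \approx 24047.0$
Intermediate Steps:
$p = -3$ ($p = -1 - 2 = -3$)
$J{\left(o \right)} = -9$ ($J{\left(o \right)} = 3 \left(-3\right) = -9$)
$L{\left(G \right)} = \frac{43}{52}$ ($L{\left(G \right)} = \frac{G}{G} - \frac{9}{52} = 1 - \frac{9}{52} = \frac{43}{52}$)
$\left(\left(10704 + 531\right) + 12811\right) + L{\left(59 \right)} = \left(\left(10704 + 531\right) + 12811\right) + \frac{43}{52} = \left(11235 + 12811\right) + \frac{43}{52} = 24046 + \frac{43}{52} = \frac{1250435}{52}$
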